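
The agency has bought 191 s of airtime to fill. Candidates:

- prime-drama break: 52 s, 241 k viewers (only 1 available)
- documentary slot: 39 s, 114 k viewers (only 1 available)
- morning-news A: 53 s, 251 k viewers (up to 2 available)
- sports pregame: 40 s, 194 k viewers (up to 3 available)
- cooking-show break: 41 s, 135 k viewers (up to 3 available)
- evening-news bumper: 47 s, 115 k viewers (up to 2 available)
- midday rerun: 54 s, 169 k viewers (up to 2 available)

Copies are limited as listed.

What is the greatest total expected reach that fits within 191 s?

890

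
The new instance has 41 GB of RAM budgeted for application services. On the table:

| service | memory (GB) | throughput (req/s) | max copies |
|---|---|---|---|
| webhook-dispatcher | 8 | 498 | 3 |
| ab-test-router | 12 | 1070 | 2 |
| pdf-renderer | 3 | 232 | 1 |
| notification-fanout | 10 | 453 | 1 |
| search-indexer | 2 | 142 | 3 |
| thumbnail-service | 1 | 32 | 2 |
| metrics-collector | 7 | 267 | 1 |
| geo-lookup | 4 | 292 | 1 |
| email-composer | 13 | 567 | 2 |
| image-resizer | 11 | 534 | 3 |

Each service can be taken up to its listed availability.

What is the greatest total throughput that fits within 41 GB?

3304

By throughput per GB: ab-test-router 89.17, pdf-renderer 77.33, geo-lookup 73.00, search-indexer 71.00 lead.
Greedy by ratio would take 2×ab-test-router + pdf-renderer + 3×search-indexer + 2×thumbnail-service + geo-lookup: 39 GB used, total 3154.
The 6 GB tied up in 2×search-indexer and 2×thumbnail-service is better spent on webhook-dispatcher — total rises to 3304 (41 GB).
No other feasible combination exceeds 3304.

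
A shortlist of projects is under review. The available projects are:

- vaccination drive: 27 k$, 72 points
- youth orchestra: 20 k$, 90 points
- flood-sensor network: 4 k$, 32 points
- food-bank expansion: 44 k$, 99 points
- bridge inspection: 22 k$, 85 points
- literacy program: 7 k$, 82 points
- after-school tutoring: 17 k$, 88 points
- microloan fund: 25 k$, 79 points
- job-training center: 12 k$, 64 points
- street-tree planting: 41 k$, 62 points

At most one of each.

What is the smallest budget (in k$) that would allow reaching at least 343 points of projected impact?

Need the lightest bundle worth ≥ 343.
youth orchestra + flood-sensor network + literacy program + after-school tutoring + job-training center reaches 356 using 60 k$.
Below 60 k$ the best achievable stays under 343.

60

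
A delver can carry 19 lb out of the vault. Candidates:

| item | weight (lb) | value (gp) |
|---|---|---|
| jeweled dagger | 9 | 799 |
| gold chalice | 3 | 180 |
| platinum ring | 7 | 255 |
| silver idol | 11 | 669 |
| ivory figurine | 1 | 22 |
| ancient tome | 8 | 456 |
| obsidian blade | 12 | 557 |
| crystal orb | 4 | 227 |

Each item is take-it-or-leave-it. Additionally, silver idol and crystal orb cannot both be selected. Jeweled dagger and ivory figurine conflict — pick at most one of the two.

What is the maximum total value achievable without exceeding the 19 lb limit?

Ranking by ratio (value/lb): jeweled dagger 88.78, silver idol 60.82, gold chalice 60.00.
Best packing: jeweled dagger + ancient tome — 17 lb, 1255 total.

1255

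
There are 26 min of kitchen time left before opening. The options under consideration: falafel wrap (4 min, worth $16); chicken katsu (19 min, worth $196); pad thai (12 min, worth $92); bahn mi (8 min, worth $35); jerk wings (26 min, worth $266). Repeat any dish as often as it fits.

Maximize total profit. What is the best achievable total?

Filling by ratio: falafel wrap + chicken katsu for 212, with 3 min left unused.
Dropping falafel wrap and chicken katsu frees 23 min; slotting in jerk wings (26 min) lifts the total to 266 at 26 min.
No other feasible combination exceeds 266.

266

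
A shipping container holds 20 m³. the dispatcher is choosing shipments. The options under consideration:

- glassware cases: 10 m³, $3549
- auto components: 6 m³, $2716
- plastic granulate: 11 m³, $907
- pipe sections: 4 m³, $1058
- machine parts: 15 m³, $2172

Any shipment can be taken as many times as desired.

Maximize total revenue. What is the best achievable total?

8148

3×auto components uses 18 of the 20 m³ and totals 8148.
The spare 2 m³ is too small for any remaining shipment, and no exchange beats 8148.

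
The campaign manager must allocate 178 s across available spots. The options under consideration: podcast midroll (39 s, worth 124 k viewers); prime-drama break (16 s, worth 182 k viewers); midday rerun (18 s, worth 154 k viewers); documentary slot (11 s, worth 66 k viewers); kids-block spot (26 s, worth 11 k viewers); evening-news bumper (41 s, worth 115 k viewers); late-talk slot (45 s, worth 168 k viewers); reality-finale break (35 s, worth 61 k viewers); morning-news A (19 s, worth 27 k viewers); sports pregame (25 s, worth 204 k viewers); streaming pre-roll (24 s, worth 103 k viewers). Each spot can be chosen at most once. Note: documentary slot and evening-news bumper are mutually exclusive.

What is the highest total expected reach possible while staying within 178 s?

1001

The ratio ordering already packs tightly: podcast midroll + prime-drama break + midday rerun + documentary slot + late-talk slot + sports pregame + streaming pre-roll, 178 s, 1001.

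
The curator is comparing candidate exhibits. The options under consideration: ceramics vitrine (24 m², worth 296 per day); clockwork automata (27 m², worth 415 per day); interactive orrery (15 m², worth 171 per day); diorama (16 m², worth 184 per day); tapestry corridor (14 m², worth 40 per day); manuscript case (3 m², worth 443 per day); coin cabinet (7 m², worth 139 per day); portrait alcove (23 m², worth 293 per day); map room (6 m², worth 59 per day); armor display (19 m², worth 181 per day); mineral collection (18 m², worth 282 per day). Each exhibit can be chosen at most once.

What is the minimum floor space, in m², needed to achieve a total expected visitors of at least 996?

37

Need the lightest bundle worth ≥ 996.
clockwork automata + manuscript case + coin cabinet reaches 997 using 37 m².
Below 37 m² the best achievable stays under 996.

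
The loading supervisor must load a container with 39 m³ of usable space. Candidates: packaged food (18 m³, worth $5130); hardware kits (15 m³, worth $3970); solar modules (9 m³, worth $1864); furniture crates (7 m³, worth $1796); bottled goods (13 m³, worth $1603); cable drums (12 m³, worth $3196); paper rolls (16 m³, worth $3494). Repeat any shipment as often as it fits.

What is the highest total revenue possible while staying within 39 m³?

10518

The ratio heuristic lands on 2×packaged food (10260) but leaves 3 m³ idle.
The 18 m³ tied up in packaged food is better spent on 3×furniture crates — total rises to 10518 (39 m³).
Nothing else within 39 m³ beats 10518.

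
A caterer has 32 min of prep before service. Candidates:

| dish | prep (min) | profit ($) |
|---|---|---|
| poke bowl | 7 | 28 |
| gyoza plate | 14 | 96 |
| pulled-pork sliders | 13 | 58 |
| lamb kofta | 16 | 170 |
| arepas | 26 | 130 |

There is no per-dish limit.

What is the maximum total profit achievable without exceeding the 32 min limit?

Ranking by ratio (profit/min): lamb kofta 10.62, gyoza plate 6.86, arepas 5.00, pulled-pork sliders 4.46.
Best packing: 2×lamb kofta — 32 min, 340 total.
No other feasible combination exceeds 340.

340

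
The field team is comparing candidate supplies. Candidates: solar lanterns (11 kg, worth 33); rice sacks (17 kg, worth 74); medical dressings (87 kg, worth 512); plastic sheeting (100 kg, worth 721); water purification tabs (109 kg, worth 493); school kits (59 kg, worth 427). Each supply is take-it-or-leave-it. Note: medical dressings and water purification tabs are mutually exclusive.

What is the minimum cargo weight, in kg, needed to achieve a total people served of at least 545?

98

Minimise kg subject to total people served ≥ 545.
solar lanterns + medical dressings: 545 people served at 98 kg.
Any bundle with less than 98 kg falls short of 545.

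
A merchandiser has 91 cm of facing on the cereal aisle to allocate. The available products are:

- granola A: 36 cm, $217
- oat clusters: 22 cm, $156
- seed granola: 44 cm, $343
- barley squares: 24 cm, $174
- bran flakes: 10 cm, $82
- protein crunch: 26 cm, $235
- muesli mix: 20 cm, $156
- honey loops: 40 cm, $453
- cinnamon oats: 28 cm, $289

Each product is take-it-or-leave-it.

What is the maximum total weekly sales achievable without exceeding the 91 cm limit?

Greedy by ratio would take bran flakes + honey loops + cinnamon oats: 78 cm used, total 824.
Dropping bran flakes frees 10 cm; slotting in oat clusters (22 cm) lifts the total to 898 at 90 cm.
That's the maximum — no swap from here does better than 898.

898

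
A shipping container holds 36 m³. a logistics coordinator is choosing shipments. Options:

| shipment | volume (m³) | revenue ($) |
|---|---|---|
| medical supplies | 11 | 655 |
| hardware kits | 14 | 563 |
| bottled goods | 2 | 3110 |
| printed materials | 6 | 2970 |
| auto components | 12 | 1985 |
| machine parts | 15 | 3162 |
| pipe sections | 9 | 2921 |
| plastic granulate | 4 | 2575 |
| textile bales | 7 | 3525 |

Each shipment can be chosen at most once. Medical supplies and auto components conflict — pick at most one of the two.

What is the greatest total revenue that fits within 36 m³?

15342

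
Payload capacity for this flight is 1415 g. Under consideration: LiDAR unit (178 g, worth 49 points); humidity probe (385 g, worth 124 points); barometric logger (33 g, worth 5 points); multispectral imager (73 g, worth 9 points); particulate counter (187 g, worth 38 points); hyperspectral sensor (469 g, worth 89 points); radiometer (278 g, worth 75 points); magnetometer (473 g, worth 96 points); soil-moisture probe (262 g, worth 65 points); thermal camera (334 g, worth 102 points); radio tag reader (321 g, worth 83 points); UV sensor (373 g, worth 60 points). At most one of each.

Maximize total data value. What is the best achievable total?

396

Filling by ratio: LiDAR unit + humidity probe + barometric logger + particulate counter + radiometer + thermal camera for 393, with 20 g left unused.
The 311 g tied up in barometric logger and radiometer is better spent on radio tag reader — total rises to 396 (1405 g).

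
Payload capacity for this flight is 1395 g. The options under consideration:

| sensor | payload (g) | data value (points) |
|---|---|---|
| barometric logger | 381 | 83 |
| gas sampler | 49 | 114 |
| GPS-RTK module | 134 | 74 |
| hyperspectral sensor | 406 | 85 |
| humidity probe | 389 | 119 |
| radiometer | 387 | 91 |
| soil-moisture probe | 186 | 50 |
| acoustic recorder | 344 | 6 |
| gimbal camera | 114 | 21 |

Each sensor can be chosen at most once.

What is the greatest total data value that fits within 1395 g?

Taking the top-ratio sensors first gives gas sampler + GPS-RTK module + humidity probe + radiometer + soil-moisture probe + gimbal camera for 469 (1259 g).
Replace soil-moisture probe and gimbal camera with hyperspectral sensor: the trade gains 14 net, giving 483 at 1365 g.

483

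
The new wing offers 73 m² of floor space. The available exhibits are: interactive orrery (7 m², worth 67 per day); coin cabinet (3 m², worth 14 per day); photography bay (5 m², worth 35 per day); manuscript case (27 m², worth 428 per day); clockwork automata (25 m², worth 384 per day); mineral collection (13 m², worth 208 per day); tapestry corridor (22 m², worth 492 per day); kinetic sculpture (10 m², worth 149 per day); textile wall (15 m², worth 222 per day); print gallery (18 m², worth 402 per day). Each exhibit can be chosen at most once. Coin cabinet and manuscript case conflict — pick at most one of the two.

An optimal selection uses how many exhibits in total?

Best achievable expected visitors is 1359.
For example photography bay + mineral collection + tapestry corridor + textile wall + print gallery achieves it, using 73 m².
Every optimal selection uses 5 exhibits.

5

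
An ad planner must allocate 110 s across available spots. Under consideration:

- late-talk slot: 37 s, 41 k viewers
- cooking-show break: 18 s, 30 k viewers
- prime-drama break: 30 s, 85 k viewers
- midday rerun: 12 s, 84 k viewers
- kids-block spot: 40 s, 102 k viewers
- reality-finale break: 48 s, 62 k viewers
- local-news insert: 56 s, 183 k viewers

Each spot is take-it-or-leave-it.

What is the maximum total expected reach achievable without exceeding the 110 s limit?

369

By expected reach per s: midday rerun 7.00, local-news insert 3.27, prime-drama break 2.83, kids-block spot 2.55 lead.
Taking the top-ratio spots first gives prime-drama break + midday rerun + local-news insert for 352 (98 s).
The 30 s tied up in prime-drama break is better spent on kids-block spot — total rises to 369 (108 s).
Every other selection either busts 110 s or fails to beat 369.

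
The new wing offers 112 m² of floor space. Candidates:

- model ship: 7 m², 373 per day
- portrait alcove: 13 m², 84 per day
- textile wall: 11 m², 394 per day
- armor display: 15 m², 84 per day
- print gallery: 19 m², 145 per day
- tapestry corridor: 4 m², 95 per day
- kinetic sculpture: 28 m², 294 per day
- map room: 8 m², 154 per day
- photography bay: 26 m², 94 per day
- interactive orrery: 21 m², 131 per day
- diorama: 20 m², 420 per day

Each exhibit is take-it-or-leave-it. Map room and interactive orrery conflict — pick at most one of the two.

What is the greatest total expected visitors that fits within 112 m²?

Density check — model ship 53.29, textile wall 35.82, tapestry corridor 23.75, diorama 21.00 are the best per m².
The ratio ordering already packs tightly: model ship + portrait alcove + textile wall + print gallery + tapestry corridor + kinetic sculpture + map room + diorama, 110 m², 1959.
Nothing else feasible within 112 m² beats 1959.

1959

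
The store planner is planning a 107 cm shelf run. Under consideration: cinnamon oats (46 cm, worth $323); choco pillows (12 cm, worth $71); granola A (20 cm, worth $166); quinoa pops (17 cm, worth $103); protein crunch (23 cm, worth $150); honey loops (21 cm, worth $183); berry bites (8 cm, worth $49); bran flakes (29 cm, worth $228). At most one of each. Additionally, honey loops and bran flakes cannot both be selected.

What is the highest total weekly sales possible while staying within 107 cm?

792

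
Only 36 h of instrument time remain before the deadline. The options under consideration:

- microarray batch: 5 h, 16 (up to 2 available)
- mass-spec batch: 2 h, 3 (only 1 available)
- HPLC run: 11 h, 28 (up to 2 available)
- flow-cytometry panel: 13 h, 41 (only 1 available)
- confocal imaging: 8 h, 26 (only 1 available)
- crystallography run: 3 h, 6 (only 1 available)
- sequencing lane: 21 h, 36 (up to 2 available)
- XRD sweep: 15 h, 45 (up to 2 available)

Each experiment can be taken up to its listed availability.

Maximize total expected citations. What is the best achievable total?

112

Greedy by ratio would take 2×microarray batch + mass-spec batch + flow-cytometry panel + confocal imaging + crystallography run: 36 h used, total 108.
The 15 h tied up in 2×microarray batch and mass-spec batch and crystallography run is better spent on XRD sweep — total rises to 112 (36 h).
Nothing else within 36 h beats 112.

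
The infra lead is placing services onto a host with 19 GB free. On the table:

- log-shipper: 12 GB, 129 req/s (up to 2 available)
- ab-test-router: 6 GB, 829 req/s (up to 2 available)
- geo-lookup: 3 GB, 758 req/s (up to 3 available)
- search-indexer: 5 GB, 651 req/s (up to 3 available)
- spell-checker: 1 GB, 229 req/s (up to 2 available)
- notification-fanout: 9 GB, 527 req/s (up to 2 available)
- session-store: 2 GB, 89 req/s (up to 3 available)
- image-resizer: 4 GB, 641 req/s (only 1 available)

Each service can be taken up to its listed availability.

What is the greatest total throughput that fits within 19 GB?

3795

Density check — geo-lookup 252.67, spell-checker 229.00, image-resizer 160.25 are the best per GB.
Taking the top-ratio services first gives 3×geo-lookup + 2×spell-checker + 2×session-store + image-resizer for 3551 (19 GB).
The 5 GB tied up in spell-checker and 2×session-store is better spent on search-indexer — total rises to 3795 (19 GB).
No other feasible combination exceeds 3795.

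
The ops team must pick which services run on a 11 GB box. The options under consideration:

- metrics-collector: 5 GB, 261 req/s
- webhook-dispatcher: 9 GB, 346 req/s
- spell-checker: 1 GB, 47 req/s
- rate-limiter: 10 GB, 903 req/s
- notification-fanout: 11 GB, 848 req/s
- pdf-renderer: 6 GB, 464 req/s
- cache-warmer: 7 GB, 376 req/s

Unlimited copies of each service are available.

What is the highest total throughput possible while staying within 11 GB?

Best packing: spell-checker + rate-limiter — 11 GB, 950 total.
No other feasible combination exceeds 950.

950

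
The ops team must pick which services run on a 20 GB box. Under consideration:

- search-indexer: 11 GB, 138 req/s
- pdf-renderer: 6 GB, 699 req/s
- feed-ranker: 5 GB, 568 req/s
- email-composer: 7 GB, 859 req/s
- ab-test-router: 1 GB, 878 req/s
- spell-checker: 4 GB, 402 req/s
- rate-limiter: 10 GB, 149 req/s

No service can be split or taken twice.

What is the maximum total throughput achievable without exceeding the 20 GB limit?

Taking pdf-renderer + feed-ranker + email-composer + ab-test-router: 19 GB used, 3004 in throughput.
Every other selection either busts 20 GB or fails to beat 3004.

3004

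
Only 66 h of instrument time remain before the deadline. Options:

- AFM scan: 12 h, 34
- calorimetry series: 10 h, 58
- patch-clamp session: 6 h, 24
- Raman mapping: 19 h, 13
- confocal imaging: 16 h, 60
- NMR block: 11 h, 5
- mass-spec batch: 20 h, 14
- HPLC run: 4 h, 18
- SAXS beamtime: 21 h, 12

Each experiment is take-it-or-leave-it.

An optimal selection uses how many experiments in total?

6

The maximum expected citations within 66 h is 199.
AFM scan + calorimetry series + patch-clamp session + confocal imaging + NMR block + HPLC run hits 199 at 59 h.
Every optimal selection uses 6 experiments.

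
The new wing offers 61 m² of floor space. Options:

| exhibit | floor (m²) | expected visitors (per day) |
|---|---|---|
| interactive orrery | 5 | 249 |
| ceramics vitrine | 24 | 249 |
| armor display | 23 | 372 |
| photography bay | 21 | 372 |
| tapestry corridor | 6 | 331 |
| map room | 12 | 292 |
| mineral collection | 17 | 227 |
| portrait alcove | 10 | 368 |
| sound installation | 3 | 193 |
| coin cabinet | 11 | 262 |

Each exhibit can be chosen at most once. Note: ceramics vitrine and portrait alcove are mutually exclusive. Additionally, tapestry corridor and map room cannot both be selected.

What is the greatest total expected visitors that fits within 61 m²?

Best packing: interactive orrery + armor display + tapestry corridor + portrait alcove + sound installation + coin cabinet — 58 m², 1775 total.

1775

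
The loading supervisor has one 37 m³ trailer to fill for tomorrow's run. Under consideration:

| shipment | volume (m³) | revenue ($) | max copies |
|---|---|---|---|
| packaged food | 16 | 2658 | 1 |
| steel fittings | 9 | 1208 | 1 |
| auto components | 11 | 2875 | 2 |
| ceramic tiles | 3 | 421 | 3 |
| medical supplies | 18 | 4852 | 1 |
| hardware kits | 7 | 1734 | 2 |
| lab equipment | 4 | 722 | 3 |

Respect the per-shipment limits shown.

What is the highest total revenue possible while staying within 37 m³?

9461

Density check — medical supplies 269.56, auto components 261.36, hardware kits 247.71 are the best per m³.
Taking auto components + medical supplies + hardware kits: 36 m³ used, 9461 in revenue.
Every other selection either busts 37 m³ or exceeds an availability limit or fails to beat 9461.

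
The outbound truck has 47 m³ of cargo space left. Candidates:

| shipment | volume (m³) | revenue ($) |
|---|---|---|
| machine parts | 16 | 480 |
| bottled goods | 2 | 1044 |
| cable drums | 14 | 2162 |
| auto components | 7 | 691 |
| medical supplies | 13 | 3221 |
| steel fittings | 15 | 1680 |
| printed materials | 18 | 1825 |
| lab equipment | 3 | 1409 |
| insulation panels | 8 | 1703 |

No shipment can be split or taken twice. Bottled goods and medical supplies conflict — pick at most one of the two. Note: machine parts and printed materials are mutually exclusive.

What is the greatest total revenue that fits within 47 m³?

Best packing: cable drums + auto components + medical supplies + lab equipment + insulation panels — 45 m³, 9186 total.
No other feasible combination exceeds 9186.

9186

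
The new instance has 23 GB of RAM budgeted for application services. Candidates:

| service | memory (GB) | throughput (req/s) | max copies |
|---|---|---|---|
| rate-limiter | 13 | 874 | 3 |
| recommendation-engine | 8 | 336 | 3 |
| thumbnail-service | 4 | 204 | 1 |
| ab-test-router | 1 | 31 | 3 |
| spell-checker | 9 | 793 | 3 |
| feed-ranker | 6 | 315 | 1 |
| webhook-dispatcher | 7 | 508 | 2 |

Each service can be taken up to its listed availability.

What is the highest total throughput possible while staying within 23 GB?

1821

The ratio ordering already packs tightly: thumbnail-service + ab-test-router + 2×spell-checker, 23 GB, 1821.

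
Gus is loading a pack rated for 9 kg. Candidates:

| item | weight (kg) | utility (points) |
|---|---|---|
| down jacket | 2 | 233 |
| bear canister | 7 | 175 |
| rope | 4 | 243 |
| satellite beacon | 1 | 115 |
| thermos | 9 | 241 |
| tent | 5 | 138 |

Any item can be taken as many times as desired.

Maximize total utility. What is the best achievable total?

Best packing: 4×down jacket + satellite beacon — 9 kg, 1047 total.
Nothing else within 9 kg beats 1047.

1047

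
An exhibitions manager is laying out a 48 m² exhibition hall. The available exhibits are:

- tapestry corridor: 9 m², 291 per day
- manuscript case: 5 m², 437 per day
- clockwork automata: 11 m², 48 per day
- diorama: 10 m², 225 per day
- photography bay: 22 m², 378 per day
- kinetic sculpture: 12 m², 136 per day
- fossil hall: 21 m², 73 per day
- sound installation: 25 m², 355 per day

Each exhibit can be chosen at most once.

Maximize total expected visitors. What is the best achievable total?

1331

Best packing: tapestry corridor + manuscript case + diorama + photography bay — 46 m², 1331 total.
The closest alternative, tapestry corridor + manuscript case + photography bay + kinetic sculpture, reaches only 1242.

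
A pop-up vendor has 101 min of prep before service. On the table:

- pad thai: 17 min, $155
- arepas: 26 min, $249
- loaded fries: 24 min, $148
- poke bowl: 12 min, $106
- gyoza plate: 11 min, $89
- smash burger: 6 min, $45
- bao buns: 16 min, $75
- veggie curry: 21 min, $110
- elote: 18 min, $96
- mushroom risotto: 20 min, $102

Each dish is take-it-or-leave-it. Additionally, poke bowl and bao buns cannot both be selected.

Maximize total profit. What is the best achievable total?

Ranking by ratio (profit/min): arepas 9.58, pad thai 9.12, poke bowl 8.83.
Taking pad thai + arepas + loaded fries + poke bowl + gyoza plate + smash burger: 96 min used, 792 in profit.
Runner-up pad thai + arepas + loaded fries + poke bowl + veggie curry tops out at 768.

792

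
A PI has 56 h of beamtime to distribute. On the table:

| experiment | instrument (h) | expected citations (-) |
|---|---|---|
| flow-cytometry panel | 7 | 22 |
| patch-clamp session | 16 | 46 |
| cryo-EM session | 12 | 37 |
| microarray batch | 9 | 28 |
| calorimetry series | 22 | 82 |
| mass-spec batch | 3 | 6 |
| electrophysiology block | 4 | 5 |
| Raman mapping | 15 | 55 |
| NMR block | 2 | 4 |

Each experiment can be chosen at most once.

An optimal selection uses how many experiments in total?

4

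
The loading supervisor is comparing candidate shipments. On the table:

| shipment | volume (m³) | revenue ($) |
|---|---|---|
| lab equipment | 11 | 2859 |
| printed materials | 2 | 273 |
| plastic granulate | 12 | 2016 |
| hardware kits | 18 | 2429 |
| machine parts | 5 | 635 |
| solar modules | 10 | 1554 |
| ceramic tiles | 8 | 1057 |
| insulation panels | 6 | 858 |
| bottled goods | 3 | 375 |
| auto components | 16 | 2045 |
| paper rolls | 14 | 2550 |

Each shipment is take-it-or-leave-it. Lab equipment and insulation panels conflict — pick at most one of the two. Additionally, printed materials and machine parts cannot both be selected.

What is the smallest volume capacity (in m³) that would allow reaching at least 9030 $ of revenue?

49

Minimise m³ subject to total revenue ≥ 9030.
Taking lab equipment + printed materials + plastic granulate + solar modules + paper rolls gives 9252 (≥ 9030) for 49 m³.
Below 49 m³ the best achievable stays under 9030.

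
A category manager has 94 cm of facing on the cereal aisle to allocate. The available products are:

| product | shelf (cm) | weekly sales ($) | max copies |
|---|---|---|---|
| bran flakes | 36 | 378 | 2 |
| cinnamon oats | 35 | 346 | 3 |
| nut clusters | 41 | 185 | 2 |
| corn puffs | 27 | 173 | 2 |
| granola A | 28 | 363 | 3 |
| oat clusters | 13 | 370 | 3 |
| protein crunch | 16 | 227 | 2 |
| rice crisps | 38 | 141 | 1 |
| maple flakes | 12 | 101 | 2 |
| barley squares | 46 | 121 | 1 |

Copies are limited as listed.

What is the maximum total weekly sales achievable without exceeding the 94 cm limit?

1715

The ratio heuristic lands on 3×oat clusters + 2×protein crunch + maple flakes (1665) but leaves 11 cm idle.
Dropping protein crunch and maple flakes frees 28 cm; slotting in bran flakes (36 cm) lifts the total to 1715 at 91 cm.
The spare 3 cm is too small for any remaining product, and no exchange beats 1715.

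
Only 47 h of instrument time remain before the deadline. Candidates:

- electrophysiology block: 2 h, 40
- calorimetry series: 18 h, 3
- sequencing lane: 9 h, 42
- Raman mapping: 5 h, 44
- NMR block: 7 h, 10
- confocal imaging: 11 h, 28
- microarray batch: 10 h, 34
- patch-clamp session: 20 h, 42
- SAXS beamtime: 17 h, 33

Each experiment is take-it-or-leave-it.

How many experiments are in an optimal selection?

The maximum expected citations within 47 h is 202.
For example electrophysiology block + sequencing lane + Raman mapping + microarray batch + patch-clamp session achieves it, using 46 h.
All optima have 5 experiments.

5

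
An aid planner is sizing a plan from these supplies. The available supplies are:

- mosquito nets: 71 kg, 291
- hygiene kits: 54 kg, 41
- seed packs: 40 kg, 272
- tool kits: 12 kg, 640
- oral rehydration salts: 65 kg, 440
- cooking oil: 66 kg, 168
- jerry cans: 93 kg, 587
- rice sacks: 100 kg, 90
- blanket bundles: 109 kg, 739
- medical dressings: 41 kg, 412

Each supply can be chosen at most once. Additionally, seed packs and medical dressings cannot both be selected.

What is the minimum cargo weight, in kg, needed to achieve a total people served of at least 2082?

Minimise kg subject to total people served ≥ 2082.
seed packs + tool kits + oral rehydration salts + blanket bundles: 2091 people served at 226 kg.
Below 226 kg the best achievable stays under 2082.

226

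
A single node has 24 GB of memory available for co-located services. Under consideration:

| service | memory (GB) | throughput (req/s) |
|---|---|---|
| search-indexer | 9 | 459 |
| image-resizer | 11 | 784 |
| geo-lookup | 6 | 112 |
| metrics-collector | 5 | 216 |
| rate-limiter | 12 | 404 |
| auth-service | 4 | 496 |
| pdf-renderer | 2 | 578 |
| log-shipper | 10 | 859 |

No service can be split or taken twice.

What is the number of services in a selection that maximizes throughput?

3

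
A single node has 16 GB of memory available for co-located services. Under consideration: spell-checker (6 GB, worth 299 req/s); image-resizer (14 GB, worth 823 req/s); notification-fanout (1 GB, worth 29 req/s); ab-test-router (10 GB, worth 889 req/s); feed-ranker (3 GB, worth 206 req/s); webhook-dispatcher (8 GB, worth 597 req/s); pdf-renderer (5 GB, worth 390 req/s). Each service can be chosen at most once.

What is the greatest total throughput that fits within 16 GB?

Notification-fanout + ab-test-router + pdf-renderer uses 16 of the 16 GB and totals 1308.
No other feasible combination exceeds 1308.

1308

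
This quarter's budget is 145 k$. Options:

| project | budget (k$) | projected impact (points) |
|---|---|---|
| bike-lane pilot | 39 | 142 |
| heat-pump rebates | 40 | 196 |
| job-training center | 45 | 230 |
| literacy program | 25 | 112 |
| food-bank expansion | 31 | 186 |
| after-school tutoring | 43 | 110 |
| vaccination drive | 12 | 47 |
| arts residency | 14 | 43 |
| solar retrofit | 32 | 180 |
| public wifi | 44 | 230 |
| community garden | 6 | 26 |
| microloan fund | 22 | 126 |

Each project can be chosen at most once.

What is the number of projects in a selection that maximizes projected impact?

Optimal total is 772.
For example job-training center + food-bank expansion + public wifi + microloan fund achieves it, using 142 k$.
Any selection reaching 772 contains exactly 4 projects.

4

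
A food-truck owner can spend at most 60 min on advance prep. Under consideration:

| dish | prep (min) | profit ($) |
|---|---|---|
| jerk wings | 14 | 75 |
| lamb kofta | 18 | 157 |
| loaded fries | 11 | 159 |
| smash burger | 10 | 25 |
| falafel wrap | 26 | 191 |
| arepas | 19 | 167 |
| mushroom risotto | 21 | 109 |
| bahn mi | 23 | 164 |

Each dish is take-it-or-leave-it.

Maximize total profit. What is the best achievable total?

517

The ratio heuristic lands on lamb kofta + loaded fries + smash burger + arepas (508) but leaves 2 min idle.
Replace lamb kofta and smash burger with falafel wrap: the trade gains 9 net, giving 517 at 56 min.
Next best is loaded fries + falafel wrap + bahn mi at 514 (60 min) — short by 3.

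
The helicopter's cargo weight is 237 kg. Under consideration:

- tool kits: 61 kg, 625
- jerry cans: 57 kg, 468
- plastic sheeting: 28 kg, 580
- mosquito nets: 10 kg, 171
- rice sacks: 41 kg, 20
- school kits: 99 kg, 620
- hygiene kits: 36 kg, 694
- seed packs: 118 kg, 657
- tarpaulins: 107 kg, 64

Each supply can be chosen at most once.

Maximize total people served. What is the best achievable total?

Ranking by ratio (people served/kg): plastic sheeting 20.71, hygiene kits 19.28, mosquito nets 17.10, tool kits 10.25.
Greedy by ratio would take tool kits + jerry cans + plastic sheeting + mosquito nets + rice sacks + hygiene kits: 233 kg used, total 2558.
Dropping jerry cans and rice sacks frees 98 kg; slotting in school kits (99 kg) lifts the total to 2690 at 234 kg.
Next best is tool kits + jerry cans + plastic sheeting + mosquito nets + rice sacks + hygiene kits at 2558 (233 kg) — short by 132.

2690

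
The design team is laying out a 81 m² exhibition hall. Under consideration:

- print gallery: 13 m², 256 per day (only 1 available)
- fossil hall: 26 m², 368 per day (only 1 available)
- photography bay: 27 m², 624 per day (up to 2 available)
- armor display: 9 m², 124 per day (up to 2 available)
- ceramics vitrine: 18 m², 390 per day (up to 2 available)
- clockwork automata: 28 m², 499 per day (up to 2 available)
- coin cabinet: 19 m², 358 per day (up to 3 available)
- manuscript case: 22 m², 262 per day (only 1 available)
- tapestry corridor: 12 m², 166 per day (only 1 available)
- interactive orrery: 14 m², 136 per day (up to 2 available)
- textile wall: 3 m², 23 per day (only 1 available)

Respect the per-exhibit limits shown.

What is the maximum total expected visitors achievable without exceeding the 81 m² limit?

1762

The ratio ordering already packs tightly: 2×photography bay + armor display + ceramics vitrine, 81 m², 1762.
Nothing else within 81 m² beats 1762.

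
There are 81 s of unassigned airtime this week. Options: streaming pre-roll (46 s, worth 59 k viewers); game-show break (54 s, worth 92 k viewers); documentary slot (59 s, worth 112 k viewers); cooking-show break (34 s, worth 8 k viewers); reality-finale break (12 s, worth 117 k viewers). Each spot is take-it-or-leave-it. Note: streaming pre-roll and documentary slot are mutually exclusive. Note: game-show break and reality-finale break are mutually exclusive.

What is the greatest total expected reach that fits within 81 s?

229

Ranking by ratio (expected reach/s): reality-finale break 9.75, documentary slot 1.90, game-show break 1.70.
Taking documentary slot + reality-finale break: 71 s used, 229 in expected reach.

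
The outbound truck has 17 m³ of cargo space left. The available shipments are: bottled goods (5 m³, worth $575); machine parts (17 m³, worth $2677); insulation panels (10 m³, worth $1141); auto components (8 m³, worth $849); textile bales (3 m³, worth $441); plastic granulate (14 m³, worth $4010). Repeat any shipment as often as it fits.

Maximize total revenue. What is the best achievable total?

4451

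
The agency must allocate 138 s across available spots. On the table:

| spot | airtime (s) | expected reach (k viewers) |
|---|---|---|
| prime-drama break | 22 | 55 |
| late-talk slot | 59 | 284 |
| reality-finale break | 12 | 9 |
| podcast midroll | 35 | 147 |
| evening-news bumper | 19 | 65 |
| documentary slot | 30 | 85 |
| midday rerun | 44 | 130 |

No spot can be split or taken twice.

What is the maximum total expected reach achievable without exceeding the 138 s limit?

561

The ratio heuristic lands on prime-drama break + late-talk slot + podcast midroll + evening-news bumper (551) but leaves 3 s idle.
The 41 s tied up in prime-drama break and evening-news bumper is better spent on midday rerun — total rises to 561 (138 s).
Next best is prime-drama break + late-talk slot + podcast midroll + evening-news bumper at 551 (135 s) — short by 10.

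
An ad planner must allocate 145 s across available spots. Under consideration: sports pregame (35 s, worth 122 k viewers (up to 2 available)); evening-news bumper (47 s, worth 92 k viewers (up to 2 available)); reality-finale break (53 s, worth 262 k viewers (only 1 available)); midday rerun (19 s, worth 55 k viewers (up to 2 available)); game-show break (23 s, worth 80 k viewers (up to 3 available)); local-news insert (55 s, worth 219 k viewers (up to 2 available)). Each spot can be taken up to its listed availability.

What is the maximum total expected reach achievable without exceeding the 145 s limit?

603

Ranking by ratio (expected reach/s): reality-finale break 4.94, local-news insert 3.98, sports pregame 3.49, game-show break 3.48.
The ratio ordering already packs tightly: sports pregame + reality-finale break + local-news insert, 143 s, 603.
Nothing else within 145 s beats 603.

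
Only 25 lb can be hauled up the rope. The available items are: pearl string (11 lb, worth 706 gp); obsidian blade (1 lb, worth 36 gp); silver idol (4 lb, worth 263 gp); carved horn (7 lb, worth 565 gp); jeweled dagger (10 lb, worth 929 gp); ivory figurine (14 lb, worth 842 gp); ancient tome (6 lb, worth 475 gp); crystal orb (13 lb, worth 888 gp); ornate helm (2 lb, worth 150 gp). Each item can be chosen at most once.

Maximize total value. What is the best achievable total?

Carved horn + jeweled dagger + ancient tome + ornate helm uses 25 of the 25 lb and totals 2119.
That's the maximum — no swap from here does better than 2119.

2119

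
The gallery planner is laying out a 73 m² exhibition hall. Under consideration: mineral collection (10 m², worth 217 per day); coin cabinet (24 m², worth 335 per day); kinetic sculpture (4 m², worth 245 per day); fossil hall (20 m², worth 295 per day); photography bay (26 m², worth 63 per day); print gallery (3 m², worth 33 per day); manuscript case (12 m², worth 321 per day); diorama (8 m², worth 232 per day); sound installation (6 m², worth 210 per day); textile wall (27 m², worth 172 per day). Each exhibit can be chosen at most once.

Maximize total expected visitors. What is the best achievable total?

By expected visitors per m²: kinetic sculpture 61.25, sound installation 35.00, diorama 29.00, manuscript case 26.75 lead.
Taking the top-ratio exhibits first gives mineral collection + kinetic sculpture + fossil hall + print gallery + manuscript case + diorama + sound installation for 1553 (63 m²).
Replace fossil hall with coin cabinet: the trade gains 40 net, giving 1593 at 67 m².
An exhaustive check of the 1024 subsets confirms 1593.

1593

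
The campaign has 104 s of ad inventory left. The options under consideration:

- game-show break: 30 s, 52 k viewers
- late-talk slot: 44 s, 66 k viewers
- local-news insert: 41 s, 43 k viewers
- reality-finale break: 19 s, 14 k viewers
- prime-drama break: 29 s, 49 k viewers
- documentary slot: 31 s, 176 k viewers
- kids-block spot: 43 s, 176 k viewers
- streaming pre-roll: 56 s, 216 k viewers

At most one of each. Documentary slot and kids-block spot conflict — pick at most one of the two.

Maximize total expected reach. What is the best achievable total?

392

Best packing: documentary slot + streaming pre-roll — 87 s, 392 total.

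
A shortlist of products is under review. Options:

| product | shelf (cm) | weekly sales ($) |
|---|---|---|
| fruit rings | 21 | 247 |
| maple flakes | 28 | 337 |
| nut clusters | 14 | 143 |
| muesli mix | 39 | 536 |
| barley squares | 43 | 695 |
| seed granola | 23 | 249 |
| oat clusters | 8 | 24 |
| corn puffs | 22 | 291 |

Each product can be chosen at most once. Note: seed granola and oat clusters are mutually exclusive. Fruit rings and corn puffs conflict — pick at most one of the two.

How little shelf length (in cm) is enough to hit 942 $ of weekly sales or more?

Minimise cm subject to total weekly sales ≥ 942.
fruit rings + barley squares reaches 942 using 64 cm.
Below 64 cm the best achievable stays under 942.

64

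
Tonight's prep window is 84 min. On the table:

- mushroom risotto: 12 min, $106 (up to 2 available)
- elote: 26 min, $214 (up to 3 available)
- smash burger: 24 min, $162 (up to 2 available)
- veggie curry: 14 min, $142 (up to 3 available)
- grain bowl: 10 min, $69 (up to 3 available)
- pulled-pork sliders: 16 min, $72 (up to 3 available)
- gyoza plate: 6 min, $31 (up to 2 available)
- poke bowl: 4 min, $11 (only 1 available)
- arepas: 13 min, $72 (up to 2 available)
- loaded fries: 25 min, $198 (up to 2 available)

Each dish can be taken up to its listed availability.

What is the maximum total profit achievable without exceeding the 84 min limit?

757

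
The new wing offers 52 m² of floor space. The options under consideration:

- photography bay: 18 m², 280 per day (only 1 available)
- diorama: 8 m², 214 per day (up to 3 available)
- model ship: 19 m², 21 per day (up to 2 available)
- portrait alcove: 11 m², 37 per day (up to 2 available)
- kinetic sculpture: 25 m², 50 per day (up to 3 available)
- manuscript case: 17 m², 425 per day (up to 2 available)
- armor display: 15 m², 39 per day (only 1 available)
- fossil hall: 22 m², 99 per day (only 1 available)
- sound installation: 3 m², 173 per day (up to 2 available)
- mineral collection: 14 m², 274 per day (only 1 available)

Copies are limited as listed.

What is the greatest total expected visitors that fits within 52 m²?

1413

Ranking by ratio (expected visitors/m²): sound installation 57.67, diorama 26.75, manuscript case 25.00.
3×diorama + manuscript case + 2×sound installation uses 47 of the 52 m² and totals 1413.
The spare 5 m² is too small for any remaining exhibit, and no exchange beats 1413.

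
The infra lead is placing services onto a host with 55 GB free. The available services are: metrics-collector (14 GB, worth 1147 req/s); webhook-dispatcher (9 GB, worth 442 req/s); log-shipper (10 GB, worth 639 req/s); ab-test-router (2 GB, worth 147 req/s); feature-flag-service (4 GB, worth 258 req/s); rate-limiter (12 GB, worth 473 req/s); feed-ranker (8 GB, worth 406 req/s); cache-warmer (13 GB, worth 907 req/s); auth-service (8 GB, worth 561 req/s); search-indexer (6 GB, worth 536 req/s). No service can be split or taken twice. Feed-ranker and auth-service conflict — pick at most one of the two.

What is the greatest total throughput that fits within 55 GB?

4048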